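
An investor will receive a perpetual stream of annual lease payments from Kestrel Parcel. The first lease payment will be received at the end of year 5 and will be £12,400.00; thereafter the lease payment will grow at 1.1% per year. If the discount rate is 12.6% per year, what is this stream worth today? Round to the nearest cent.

£67076.48

Value at end of year 4: C₁ / (r − g) = £12,400.00 / (0.126 − 0.011) = £107,826.0870
Discount to today: PV = £107,826.0870 / (1 + 0.126)^4 = £107,826.0870 / 1.607510 = £67,076.48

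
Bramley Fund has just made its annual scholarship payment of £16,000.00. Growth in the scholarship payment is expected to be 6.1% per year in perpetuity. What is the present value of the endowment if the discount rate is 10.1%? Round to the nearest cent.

D₁ = D₀ × (1 + g) = £16,000.00 × 1.061 = £16,976.0000
Growing perpetuity: P = D₁ / (r − g) = £16,976.0000 / (0.101 − 0.061) = £424,400.00

£424400.00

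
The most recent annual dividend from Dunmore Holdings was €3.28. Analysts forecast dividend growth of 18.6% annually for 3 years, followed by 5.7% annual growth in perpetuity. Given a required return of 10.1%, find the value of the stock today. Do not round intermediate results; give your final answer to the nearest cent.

D_1 = 3.89008
D_2 = 4.61363
D_3 = 5.47177
Terminal value at year 3: TV = D_3×(1+g_2)/(r−g_2) = 5.78366/0.044 = 131.44686
P_0 = D_1/(1+r)^1 + D_2/(1+r)^2 + D_3/(1+r)^3 + TV/(1+r)^3
    = 3.53322 + 3.80600 + 4.09983 + 98.48912 = 109.92818

€109.93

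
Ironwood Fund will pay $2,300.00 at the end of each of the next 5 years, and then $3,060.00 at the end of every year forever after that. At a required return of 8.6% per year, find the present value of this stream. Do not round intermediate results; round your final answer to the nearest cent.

$32594.32

PV of 5-year annuity: $2,300.00 × [1 − (1+0.086)^−5] / 0.086 = 9039.82496
Perpetuity value at year 5: $3,060.00 / 0.086 = 35581.39535
PV of perpetuity: 35581.39535 / (1+0.086)^5 = 23554.49779
Total PV = 9039.82496 + 23554.49779 = 32594.32275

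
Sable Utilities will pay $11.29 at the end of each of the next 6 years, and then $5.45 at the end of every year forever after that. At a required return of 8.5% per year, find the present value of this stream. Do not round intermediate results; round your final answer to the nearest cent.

PV of 6-year annuity: $11.29 × [1 − (1+0.085)^−6] / 0.085 = 51.41000
Perpetuity value at year 6: $5.45 / 0.085 = 64.11765
PV of perpetuity: 64.11765 / (1+0.085)^6 = 39.30060
Total PV = 51.41000 + 39.30060 = 90.71060

$90.71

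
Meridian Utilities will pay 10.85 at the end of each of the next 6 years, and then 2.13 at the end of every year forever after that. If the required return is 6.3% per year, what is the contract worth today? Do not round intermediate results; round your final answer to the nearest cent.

PV of 6-year annuity: 10.85 × [1 − (1+0.063)^−6] / 0.063 = 52.85376
Perpetuity value at year 6: 2.13 / 0.063 = 33.80952
PV of perpetuity: 33.80952 / (1+0.063)^6 = 23.43362
Total PV = 52.85376 + 23.43362 = 76.28738

76.29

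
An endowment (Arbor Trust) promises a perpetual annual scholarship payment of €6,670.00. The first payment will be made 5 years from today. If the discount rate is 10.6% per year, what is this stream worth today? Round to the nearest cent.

Value at end of year 4: C / r = €6,670.00 / 0.106 = €62,924.5283
Discount to today: PV = €62,924.5283 / (1 + 0.106)^4 = €62,924.5283 / 1.496306 = €42,053.24

€42053.24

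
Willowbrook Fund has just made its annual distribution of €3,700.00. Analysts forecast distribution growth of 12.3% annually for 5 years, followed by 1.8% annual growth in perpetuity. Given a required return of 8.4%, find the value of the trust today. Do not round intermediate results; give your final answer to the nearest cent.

€88696.88

D_1 = 4155.10000
D_2 = 4666.17730
D_3 = 5240.11711
D_4 = 5884.65151
D_5 = 6608.46365
Terminal value at year 5: TV = D_5×(1+g_2)/(r−g_2) = 6727.41599/0.066 = 101930.54536
P_0 = D_1/(1+r)^1 + D_2/(1+r)^2 + D_3/(1+r)^3 + D_4/(1+r)^4 + D_5/(1+r)^5 + TV/(1+r)^5
    = 3833.11808 + 3971.02547 + 4113.89446 + 4261.90358 + 4415.23775 + 68101.69743 = 88696.87678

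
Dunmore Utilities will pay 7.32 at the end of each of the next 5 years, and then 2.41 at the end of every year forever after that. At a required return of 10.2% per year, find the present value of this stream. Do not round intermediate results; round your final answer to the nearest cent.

42.15

PV of 5-year annuity: 7.32 × [1 − (1+0.102)^−5] / 0.102 = 27.60736
Perpetuity value at year 5: 2.41 / 0.102 = 23.62745
PV of perpetuity: 23.62745 / (1+0.102)^5 = 14.53814
Total PV = 27.60736 + 14.53814 = 42.14550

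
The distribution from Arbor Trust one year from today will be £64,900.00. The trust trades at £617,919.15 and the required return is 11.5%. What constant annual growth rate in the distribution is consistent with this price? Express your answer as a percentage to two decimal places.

1.00%

P = D₁/(r−g) ⇒ g = r − D₁/P = 0.115 − £64,900.00/£617,919.15 = 0.009970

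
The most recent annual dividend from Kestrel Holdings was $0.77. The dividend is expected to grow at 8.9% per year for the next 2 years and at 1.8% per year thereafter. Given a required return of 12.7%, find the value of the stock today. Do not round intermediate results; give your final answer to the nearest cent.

$8.18

D_1 = 0.83853
D_2 = 0.91316
Terminal value at year 2: TV = D_2×(1+g_2)/(r−g_2) = 0.92960/0.109 = 8.52840
P_0 = D_1/(1+r)^1 + D_2/(1+r)^2 + TV/(1+r)^2
    = 0.74404 + 0.71895 + 6.71460 = 8.17758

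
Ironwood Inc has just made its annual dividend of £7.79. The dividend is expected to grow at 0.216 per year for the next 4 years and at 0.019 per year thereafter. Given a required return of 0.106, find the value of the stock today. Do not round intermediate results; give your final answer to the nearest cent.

£173.04

D_1 = 9.47264
D_2 = 11.51873
D_3 = 14.00678
D_4 = 17.03224
Terminal value at year 4: TV = D_4×(1+g_2)/(r−g_2) = 17.35585/0.087 = 199.49255
P_0 = D_1/(1+r)^1 + D_2/(1+r)^2 + D_3/(1+r)^3 + D_4/(1+r)^4 + TV/(1+r)^4
    = 8.56477 + 9.41661 + 10.35316 + 11.38286 + 133.32334 = 173.04073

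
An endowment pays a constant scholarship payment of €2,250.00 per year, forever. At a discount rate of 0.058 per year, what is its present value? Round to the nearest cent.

Level perpetuity: PV = C / r = €2,250.00 / 0.058 = €38,793.10

€38793.10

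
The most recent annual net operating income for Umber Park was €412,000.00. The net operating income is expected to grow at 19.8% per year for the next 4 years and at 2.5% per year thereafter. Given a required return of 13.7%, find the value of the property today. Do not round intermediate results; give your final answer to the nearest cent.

D_1 = 493576.00000
D_2 = 591304.04800
D_3 = 708382.24950
D_4 = 848641.93491
Terminal value at year 4: TV = D_4×(1+g_2)/(r−g_2) = 869857.98328/0.112 = 7766589.13641
P_0 = D_1/(1+r)^1 + D_2/(1+r)^2 + D_3/(1+r)^3 + D_4/(1+r)^4 + TV/(1+r)^4
    = 434103.78188 + 457393.43069 + 481932.56813 + 507788.22922 + 4647169.06206 = 6528387.07198

€6528387.07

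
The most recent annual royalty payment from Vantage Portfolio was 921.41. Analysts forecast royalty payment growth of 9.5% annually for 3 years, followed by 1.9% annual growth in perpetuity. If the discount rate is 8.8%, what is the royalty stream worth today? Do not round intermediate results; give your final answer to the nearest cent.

16671.78

D_1 = 1008.94395
D_2 = 1104.79363
D_3 = 1209.74902
Terminal value at year 3: TV = D_3×(1+g_2)/(r−g_2) = 1232.73425/0.069 = 17865.71378
P_0 = D_1/(1+r)^1 + D_2/(1+r)^2 + D_3/(1+r)^3 + TV/(1+r)^3
    = 927.33819 + 933.30452 + 939.30924 + 13871.82771 = 16671.77965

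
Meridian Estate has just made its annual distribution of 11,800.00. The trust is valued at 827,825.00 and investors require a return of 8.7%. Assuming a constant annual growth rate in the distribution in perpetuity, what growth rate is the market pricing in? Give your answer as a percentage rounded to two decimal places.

P = D₀(1+g)/(r−g) ⇒ P(r−g) = D₀(1+g) ⇒ g(P+D₀) = P·r − D₀
g = (P·r − D₀)/(P + D₀) = (827,825.00×0.087 − 11,800.00) / (827,825.00 + 11,800.00) = 0.071723

7.17%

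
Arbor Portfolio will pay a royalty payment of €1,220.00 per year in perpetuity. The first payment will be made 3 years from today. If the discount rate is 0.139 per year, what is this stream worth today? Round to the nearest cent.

€6765.46

Value at end of year 2: C / r = €1,220.00 / 0.139 = €8,776.9784
Discount to today: PV = €8,776.9784 / (1 + 0.139)^2 = €8,776.9784 / 1.297321 = €6,765.46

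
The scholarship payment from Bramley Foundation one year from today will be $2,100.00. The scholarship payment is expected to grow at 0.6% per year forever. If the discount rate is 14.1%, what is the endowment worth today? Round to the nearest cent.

$15555.56

Growing perpetuity: P = D₁ / (r − g) = $2,100.0000 / (0.141 − 0.006) = $15,555.56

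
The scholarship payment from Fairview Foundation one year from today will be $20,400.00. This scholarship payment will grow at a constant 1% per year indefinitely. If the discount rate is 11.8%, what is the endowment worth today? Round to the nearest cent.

Growing perpetuity: P = D₁ / (r − g) = $20,400.0000 / (0.118 − 0.01) = $188,888.89

$188888.89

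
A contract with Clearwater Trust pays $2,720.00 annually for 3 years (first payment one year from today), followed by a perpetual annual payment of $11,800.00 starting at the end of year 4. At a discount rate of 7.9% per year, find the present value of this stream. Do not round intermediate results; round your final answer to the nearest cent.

$125924.76

PV of 3-year annuity: $2,720.00 × [1 − (1+0.079)^−3] / 0.079 = 7022.37135
Perpetuity value at year 3: $11,800.00 / 0.079 = 149367.08861
PV of perpetuity: 149367.08861 / (1+0.079)^3 = 118902.38937
Total PV = 7022.37135 + 118902.38937 = 125924.76072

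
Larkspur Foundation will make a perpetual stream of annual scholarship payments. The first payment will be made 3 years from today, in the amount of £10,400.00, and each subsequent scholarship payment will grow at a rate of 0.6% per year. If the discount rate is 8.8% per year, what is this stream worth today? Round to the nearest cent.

Value at end of year 2: C₁ / (r − g) = £10,400.00 / (0.088 − 0.006) = £126,829.2683
Discount to today: PV = £126,829.2683 / (1 + 0.088)^2 = £126,829.2683 / 1.183744 = £107,142.48

£107142.48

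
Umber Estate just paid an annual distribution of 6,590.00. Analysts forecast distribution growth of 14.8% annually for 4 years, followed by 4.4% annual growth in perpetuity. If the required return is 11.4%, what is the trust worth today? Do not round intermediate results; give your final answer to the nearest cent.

139278.27

D_1 = 7565.32000
D_2 = 8684.98736
D_3 = 9970.36549
D_4 = 11445.97958
Terminal value at year 4: TV = D_4×(1+g_2)/(r−g_2) = 11949.60268/0.07 = 170708.60976
P_0 = D_1/(1+r)^1 + D_2/(1+r)^2 + D_3/(1+r)^3 + D_4/(1+r)^4 + TV/(1+r)^4
    = 6791.13106 + 6998.40077 + 7211.99648 + 7432.11128 + 110844.63105 = 139278.27063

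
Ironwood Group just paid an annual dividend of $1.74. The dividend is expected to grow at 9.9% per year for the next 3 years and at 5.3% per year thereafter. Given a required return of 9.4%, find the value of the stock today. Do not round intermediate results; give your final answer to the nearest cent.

D_1 = 1.91226
D_2 = 2.10157
D_3 = 2.30963
Terminal value at year 3: TV = D_3×(1+g_2)/(r−g_2) = 2.43204/0.041 = 59.31805
P_0 = D_1/(1+r)^1 + D_2/(1+r)^2 + D_3/(1+r)^3 + TV/(1+r)^3
    = 1.74795 + 1.75594 + 1.76397 + 45.30383 = 50.57169

$50.57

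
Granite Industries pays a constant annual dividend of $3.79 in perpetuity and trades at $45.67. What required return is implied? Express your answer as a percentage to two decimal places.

P = C/r ⇒ r = C/P = $3.79/$45.67 = 0.082987

8.30%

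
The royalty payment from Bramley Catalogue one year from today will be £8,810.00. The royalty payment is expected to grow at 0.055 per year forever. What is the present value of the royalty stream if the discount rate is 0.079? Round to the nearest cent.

£367083.33

Growing perpetuity: P = D₁ / (r − g) = £8,810.0000 / (0.079 − 0.055) = £367,083.33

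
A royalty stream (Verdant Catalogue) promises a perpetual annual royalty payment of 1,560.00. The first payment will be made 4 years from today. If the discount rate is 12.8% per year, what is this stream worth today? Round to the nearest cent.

8491.56

Value at end of year 3: C / r = 1,560.00 / 0.128 = 12,187.5000
Discount to today: PV = 12,187.5000 / (1 + 0.128)^3 = 12,187.5000 / 1.435249 = 8,491.56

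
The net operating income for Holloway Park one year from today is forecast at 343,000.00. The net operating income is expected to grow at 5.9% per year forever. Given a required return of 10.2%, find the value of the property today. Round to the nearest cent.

7976744.19

Growing perpetuity: P = D₁ / (r − g) = 343,000.0000 / (0.102 − 0.059) = 7,976,744.19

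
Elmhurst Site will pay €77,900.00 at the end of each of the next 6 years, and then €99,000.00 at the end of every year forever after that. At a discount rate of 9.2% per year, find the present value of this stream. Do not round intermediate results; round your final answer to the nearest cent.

PV of 6-year annuity: €77,900.00 × [1 − (1+0.092)^−6] / 0.092 = 347379.07433
Perpetuity value at year 6: €99,000.00 / 0.092 = 1076086.95652
PV of perpetuity: 1076086.95652 / (1+0.092)^6 = 634616.75936
Total PV = 347379.07433 + 634616.75936 = 981995.83369

€981995.83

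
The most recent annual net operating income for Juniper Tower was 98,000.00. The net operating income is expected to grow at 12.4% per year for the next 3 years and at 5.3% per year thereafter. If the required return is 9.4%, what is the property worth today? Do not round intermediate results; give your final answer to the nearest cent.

3040137.69

D_1 = 110152.00000
D_2 = 123810.84800
D_3 = 139163.39315
Terminal value at year 3: TV = D_3×(1+g_2)/(r−g_2) = 146539.05299/0.041 = 3574123.24364
P_0 = D_1/(1+r)^1 + D_2/(1+r)^2 + D_3/(1+r)^3 + TV/(1+r)^3
    = 100687.38574 + 103448.46579 + 106285.26101 + 2729716.58157 = 3040137.69411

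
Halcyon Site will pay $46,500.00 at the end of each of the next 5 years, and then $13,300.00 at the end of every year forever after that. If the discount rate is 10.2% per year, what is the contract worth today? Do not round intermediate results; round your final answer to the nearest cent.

$255605.88

PV of 5-year annuity: $46,500.00 × [1 − (1+0.102)^−5] / 0.102 = 175374.63918
Perpetuity value at year 5: $13,300.00 / 0.102 = 130392.15686
PV of perpetuity: 130392.15686 / (1+0.102)^5 = 80231.23856
Total PV = 175374.63918 + 80231.23856 = 255605.87774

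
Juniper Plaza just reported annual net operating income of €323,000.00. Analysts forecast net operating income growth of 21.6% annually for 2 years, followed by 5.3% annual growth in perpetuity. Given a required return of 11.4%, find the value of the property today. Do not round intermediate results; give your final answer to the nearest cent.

D_1 = 392768.00000
D_2 = 477605.88800
Terminal value at year 2: TV = D_2×(1+g_2)/(r−g_2) = 502919.00006/0.061 = 8244573.77154
P_0 = D_1/(1+r)^1 + D_2/(1+r)^2 + TV/(1+r)^2
    = 352574.50628 + 384856.91171 + 6643513.57421 = 7380944.99220

€7380944.99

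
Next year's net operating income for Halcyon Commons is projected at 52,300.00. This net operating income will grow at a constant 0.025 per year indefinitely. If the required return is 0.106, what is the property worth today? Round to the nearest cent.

645679.01

Growing perpetuity: P = D₁ / (r − g) = 52,300.0000 / (0.106 − 0.025) = 645,679.01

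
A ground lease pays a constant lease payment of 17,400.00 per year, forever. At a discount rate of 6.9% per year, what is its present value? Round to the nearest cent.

252173.91

Level perpetuity: PV = C / r = 17,400.00 / 0.069 = 252,173.91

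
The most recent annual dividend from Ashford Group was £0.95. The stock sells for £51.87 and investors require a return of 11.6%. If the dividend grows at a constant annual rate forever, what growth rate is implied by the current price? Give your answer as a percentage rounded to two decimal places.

9.59%

P = D₀(1+g)/(r−g) ⇒ P(r−g) = D₀(1+g) ⇒ g(P+D₀) = P·r − D₀
g = (P·r − D₀)/(P + D₀) = (£51.87×0.116 − £0.95) / (£51.87 + £0.95) = 0.095928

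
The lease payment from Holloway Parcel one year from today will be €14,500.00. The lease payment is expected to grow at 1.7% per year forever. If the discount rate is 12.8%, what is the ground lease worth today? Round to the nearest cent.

Growing perpetuity: P = D₁ / (r − g) = €14,500.0000 / (0.128 − 0.017) = €130,630.63

€130630.63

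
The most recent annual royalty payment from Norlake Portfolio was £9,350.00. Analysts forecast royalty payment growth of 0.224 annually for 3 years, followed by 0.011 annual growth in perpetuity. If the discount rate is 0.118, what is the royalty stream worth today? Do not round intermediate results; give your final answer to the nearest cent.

£149643.67

D_1 = 11444.40000
D_2 = 14007.94560
D_3 = 17145.72541
Terminal value at year 3: TV = D_3×(1+g_2)/(r−g_2) = 17334.32839/0.107 = 162003.06910
P_0 = D_1/(1+r)^1 + D_2/(1+r)^2 + D_3/(1+r)^3 + TV/(1+r)^3
    = 10236.49374 + 11207.03787 + 12269.60139 + 115930.53273 = 149643.66572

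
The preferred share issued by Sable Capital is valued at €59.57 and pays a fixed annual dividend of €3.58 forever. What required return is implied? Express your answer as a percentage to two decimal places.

P = C/r ⇒ r = C/P = €3.58/€59.57 = 0.060097

6.01%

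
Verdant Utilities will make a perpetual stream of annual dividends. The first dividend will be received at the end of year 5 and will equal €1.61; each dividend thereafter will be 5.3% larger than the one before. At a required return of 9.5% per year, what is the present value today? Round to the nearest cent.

Value at end of year 4: C₁ / (r − g) = €1.61 / (0.095 − 0.053) = €38.3333
Discount to today: PV = €38.3333 / (1 + 0.095)^4 = €38.3333 / 1.437661 = €26.66

€26.66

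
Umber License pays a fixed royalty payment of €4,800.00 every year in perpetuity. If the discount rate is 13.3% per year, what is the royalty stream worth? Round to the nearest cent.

€36090.23

Level perpetuity: PV = C / r = €4,800.00 / 0.133 = €36,090.23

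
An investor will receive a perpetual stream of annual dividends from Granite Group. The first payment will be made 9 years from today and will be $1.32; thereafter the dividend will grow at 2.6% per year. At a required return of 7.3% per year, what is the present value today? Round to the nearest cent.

$15.98

Value at end of year 8: C₁ / (r − g) = $1.32 / (0.073 − 0.026) = $28.0851
Discount to today: PV = $28.0851 / (1 + 0.073)^8 = $28.0851 / 1.757105 = $15.98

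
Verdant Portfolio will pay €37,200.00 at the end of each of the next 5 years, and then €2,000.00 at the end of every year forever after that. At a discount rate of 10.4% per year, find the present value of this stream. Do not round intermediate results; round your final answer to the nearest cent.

PV of 5-year annuity: €37,200.00 × [1 − (1+0.104)^−5] / 0.104 = 139588.00483
Perpetuity value at year 5: €2,000.00 / 0.104 = 19230.76923
PV of perpetuity: 19230.76923 / (1+0.104)^5 = 11726.03779
Total PV = 139588.00483 + 11726.03779 = 151314.04262

€151314.04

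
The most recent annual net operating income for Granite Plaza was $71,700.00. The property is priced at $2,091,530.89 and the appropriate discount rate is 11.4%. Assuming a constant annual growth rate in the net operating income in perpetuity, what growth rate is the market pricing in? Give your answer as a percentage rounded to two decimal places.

P = D₀(1+g)/(r−g) ⇒ P(r−g) = D₀(1+g) ⇒ g(P+D₀) = P·r − D₀
g = (P·r − D₀)/(P + D₀) = ($2,091,530.89×0.114 − $71,700.00) / ($2,091,530.89 + $71,700.00) = 0.077077

7.71%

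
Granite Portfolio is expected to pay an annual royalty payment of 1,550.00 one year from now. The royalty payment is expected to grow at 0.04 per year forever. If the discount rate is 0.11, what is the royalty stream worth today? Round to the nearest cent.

Growing perpetuity: P = D₁ / (r − g) = 1,550.0000 / (0.11 − 0.04) = 22,142.86

22142.86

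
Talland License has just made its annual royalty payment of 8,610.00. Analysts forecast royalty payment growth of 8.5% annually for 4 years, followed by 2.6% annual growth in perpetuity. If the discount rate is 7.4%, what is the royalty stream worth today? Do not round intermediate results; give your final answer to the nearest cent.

D_1 = 9341.85000
D_2 = 10135.90725
D_3 = 10997.45937
D_4 = 11932.24341
Terminal value at year 4: TV = D_4×(1+g_2)/(r−g_2) = 12242.48174/0.048 = 255051.70294
P_0 = D_1/(1+r)^1 + D_2/(1+r)^2 + D_3/(1+r)^3 + D_4/(1+r)^4 + TV/(1+r)^4
    = 8698.18436 + 8787.27191 + 8877.27190 + 8968.19368 + 191695.13986 = 227026.06170

227026.06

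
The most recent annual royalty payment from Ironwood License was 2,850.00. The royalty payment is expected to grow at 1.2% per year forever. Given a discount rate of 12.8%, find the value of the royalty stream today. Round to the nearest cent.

D₁ = D₀ × (1 + g) = 2,850.00 × 1.012 = 2,884.2000
Growing perpetuity: P = D₁ / (r − g) = 2,884.2000 / (0.128 − 0.012) = 24,863.79

24863.79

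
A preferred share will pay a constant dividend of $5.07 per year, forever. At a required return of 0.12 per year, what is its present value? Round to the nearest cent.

Level perpetuity: PV = C / r = $5.07 / 0.12 = $42.25

$42.25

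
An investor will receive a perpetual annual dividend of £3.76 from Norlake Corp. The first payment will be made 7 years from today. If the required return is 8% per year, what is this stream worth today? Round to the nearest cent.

£29.62

Value at end of year 6: C / r = £3.76 / 0.08 = £47.0000
Discount to today: PV = £47.0000 / (1 + 0.08)^6 = £47.0000 / 1.586874 = £29.62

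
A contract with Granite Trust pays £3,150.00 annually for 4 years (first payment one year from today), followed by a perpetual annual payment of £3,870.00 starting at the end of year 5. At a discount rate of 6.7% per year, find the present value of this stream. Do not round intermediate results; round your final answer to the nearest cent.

£55305.79

PV of 4-year annuity: £3,150.00 × [1 − (1+0.067)^−4] / 0.067 = 10742.37660
Perpetuity value at year 4: £3,870.00 / 0.067 = 57761.19403
PV of perpetuity: 57761.19403 / (1+0.067)^4 = 44563.41707
Total PV = 10742.37660 + 44563.41707 = 55305.79367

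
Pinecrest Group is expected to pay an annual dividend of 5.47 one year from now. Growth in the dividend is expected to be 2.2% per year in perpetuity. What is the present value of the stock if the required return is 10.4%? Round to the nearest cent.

Growing perpetuity: P = D₁ / (r − g) = 5.4700 / (0.104 − 0.022) = 66.71

66.71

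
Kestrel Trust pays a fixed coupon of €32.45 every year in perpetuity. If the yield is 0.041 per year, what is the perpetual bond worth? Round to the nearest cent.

Level perpetuity: PV = C / r = €32.45 / 0.041 = €791.46

€791.46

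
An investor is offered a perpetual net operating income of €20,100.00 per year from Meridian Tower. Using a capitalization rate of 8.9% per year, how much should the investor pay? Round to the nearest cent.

€225842.70

Level perpetuity: PV = C / r = €20,100.00 / 0.089 = €225,842.70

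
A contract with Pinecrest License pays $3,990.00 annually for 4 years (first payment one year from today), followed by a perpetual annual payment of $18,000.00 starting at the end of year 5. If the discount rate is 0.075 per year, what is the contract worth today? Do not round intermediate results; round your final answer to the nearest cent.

$193075.94

PV of 4-year annuity: $3,990.00 × [1 − (1+0.075)^−4] / 0.075 = 13363.81182
Perpetuity value at year 4: $18,000.00 / 0.075 = 240000.00000
PV of perpetuity: 240000.00000 / (1+0.075)^4 = 179712.12715
Total PV = 13363.81182 + 179712.12715 = 193075.93896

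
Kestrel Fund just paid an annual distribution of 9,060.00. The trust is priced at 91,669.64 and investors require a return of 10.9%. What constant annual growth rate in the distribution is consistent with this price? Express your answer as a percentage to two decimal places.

P = D₀(1+g)/(r−g) ⇒ P(r−g) = D₀(1+g) ⇒ g(P+D₀) = P·r − D₀
g = (P·r − D₀)/(P + D₀) = (91,669.64×0.109 − 9,060.00) / (91,669.64 + 9,060.00) = 0.009252

0.93%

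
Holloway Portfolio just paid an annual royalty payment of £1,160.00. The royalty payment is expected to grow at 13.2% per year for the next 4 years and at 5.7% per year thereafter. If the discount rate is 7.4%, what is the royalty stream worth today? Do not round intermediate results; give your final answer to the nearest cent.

£94314.03

D_1 = 1313.12000
D_2 = 1486.45184
D_3 = 1682.66348
D_4 = 1904.77506
Terminal value at year 4: TV = D_4×(1+g_2)/(r−g_2) = 2013.34724/0.017 = 118432.19066
P_0 = D_1/(1+r)^1 + D_2/(1+r)^2 + D_3/(1+r)^3 + D_4/(1+r)^4 + TV/(1+r)^4
    = 1222.64432 + 1288.67167 + 1358.26474 + 1431.61609 + 89012.83579 = 94314.03261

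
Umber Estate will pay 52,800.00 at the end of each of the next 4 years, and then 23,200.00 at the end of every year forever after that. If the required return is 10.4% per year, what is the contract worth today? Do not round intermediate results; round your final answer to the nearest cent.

316098.23

PV of 4-year annuity: 52,800.00 × [1 − (1+0.104)^−4] / 0.104 = 165929.90074
Perpetuity value at year 4: 23,200.00 / 0.104 = 223076.92308
PV of perpetuity: 223076.92308 / (1+0.104)^4 = 150168.33033
Total PV = 165929.90074 + 150168.33033 = 316098.23107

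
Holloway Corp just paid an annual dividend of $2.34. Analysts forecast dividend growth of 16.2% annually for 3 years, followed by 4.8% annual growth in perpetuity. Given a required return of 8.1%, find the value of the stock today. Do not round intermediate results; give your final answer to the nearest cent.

$100.43

D_1 = 2.71908
D_2 = 3.15957
D_3 = 3.67142
Terminal value at year 3: TV = D_3×(1+g_2)/(r−g_2) = 3.84765/0.033 = 116.59545
P_0 = D_1/(1+r)^1 + D_2/(1+r)^2 + D_3/(1+r)^3 + TV/(1+r)^3
    = 2.51534 + 2.70381 + 2.90641 + 92.30060 = 100.42616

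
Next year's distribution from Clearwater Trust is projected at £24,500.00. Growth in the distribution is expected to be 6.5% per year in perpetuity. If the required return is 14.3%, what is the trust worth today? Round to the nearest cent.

£314102.56

Growing perpetuity: P = D₁ / (r − g) = £24,500.0000 / (0.143 − 0.065) = £314,102.56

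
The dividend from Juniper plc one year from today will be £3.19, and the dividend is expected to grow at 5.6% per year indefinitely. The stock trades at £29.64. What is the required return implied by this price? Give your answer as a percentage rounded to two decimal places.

16.36%

P = D₁/(r − g) ⇒ r = D₁/P + g = £3.1900/£29.64 + 0.056 = 0.107625 + 0.056 = 0.163625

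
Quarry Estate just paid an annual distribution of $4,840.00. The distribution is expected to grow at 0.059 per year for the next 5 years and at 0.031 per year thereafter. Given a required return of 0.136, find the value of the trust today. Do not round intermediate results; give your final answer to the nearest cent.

D_1 = 5125.56000
D_2 = 5427.96804
D_3 = 5748.21815
D_4 = 6087.36303
D_5 = 6446.51744
Terminal value at year 5: TV = D_5×(1+g_2)/(r−g_2) = 6646.35948/0.105 = 63298.66176
P_0 = D_1/(1+r)^1 + D_2/(1+r)^2 + D_3/(1+r)^3 + D_4/(1+r)^4 + D_5/(1+r)^5 + TV/(1+r)^5
    = 4511.93662 + 4206.10993 + 3921.01269 + 3655.23982 + 3407.48149 + 33458.22301 = 53160.00356

$53160.00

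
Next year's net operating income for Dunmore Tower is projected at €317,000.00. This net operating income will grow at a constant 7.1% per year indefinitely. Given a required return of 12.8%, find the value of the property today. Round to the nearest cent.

€5561403.51

Growing perpetuity: P = D₁ / (r − g) = €317,000.0000 / (0.128 − 0.071) = €5,561,403.51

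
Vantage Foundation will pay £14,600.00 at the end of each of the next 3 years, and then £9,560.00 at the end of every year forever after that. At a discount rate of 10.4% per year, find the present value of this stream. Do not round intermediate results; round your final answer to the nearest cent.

£104369.07

PV of 3-year annuity: £14,600.00 × [1 − (1+0.104)^−3] / 0.104 = 36053.87333
Perpetuity value at year 3: £9,560.00 / 0.104 = 91923.07692
PV of perpetuity: 91923.07692 / (1+0.104)^3 = 68315.19822
Total PV = 36053.87333 + 68315.19822 = 104369.07155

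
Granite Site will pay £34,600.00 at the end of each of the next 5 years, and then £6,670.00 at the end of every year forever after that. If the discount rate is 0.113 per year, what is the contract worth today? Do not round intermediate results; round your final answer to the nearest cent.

£161478.65

PV of 5-year annuity: £34,600.00 × [1 − (1+0.113)^−5] / 0.113 = 126918.82238
Perpetuity value at year 5: £6,670.00 / 0.113 = 59026.54867
PV of perpetuity: 59026.54867 / (1+0.113)^5 = 34559.82771
Total PV = 126918.82238 + 34559.82771 = 161478.65009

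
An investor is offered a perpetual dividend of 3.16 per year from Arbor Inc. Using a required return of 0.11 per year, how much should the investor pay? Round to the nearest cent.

Level perpetuity: PV = C / r = 3.16 / 0.11 = 28.73

28.73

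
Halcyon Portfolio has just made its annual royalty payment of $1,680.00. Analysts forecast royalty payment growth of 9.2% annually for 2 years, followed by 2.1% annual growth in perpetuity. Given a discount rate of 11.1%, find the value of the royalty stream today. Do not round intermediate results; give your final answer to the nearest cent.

D_1 = 1834.56000
D_2 = 2003.33952
Terminal value at year 2: TV = D_2×(1+g_2)/(r−g_2) = 2045.40965/0.09 = 22726.77389
P_0 = D_1/(1+r)^1 + D_2/(1+r)^2 + TV/(1+r)^2
    = 1651.26913 + 1623.02960 + 18412.36914 = 21686.66787

$21686.67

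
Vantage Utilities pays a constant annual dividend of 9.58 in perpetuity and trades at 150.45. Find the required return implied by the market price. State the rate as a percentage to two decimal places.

6.37%

P = C/r ⇒ r = C/P = 9.58/150.45 = 0.063676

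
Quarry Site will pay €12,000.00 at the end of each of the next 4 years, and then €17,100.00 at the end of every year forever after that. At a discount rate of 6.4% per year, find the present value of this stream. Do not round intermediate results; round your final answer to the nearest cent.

PV of 4-year annuity: €12,000.00 × [1 − (1+0.064)^−4] / 0.064 = 41203.22241
Perpetuity value at year 4: €17,100.00 / 0.064 = 267187.50000
PV of perpetuity: 267187.50000 / (1+0.064)^4 = 208472.90806
Total PV = 41203.22241 + 208472.90806 = 249676.13048

€249676.13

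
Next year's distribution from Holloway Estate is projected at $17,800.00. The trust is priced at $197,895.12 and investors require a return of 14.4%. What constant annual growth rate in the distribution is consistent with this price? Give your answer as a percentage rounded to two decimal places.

5.41%

P = D₁/(r−g) ⇒ g = r − D₁/P = 0.144 − $17,800.00/$197,895.12 = 0.054053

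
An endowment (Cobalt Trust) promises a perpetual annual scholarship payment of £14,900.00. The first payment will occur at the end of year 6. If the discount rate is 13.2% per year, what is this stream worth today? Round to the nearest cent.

£60726.77

Value at end of year 5: C / r = £14,900.00 / 0.132 = £112,878.7879
Discount to today: PV = £112,878.7879 / (1 + 0.132)^5 = £112,878.7879 / 1.858798 = £60,726.77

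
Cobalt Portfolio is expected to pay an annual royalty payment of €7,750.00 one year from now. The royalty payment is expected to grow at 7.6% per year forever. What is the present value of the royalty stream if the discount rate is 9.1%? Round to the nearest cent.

€516666.67

Growing perpetuity: P = D₁ / (r − g) = €7,750.0000 / (0.091 − 0.076) = €516,666.67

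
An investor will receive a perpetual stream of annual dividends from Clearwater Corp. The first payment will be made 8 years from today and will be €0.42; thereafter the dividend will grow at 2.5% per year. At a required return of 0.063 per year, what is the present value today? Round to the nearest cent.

€7.21

Value at end of year 7: C₁ / (r − g) = €0.42 / (0.063 − 0.025) = €11.0526
Discount to today: PV = €11.0526 / (1 + 0.063)^7 = €11.0526 / 1.533673 = €7.21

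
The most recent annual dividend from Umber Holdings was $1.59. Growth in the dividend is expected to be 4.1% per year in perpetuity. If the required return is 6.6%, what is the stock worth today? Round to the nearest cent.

D₁ = D₀ × (1 + g) = $1.59 × 1.041 = $1.6552
Growing perpetuity: P = D₁ / (r − g) = $1.6552 / (0.066 − 0.041) = $66.21

$66.21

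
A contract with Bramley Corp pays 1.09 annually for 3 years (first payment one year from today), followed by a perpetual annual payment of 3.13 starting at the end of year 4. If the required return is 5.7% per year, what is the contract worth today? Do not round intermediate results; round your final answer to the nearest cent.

PV of 3-year annuity: 1.09 × [1 − (1+0.057)^−3] / 0.057 = 2.92983
Perpetuity value at year 3: 3.13 / 0.057 = 54.91228
PV of perpetuity: 54.91228 / (1+0.057)^3 = 46.49910
Total PV = 2.92983 + 46.49910 = 49.42893

49.43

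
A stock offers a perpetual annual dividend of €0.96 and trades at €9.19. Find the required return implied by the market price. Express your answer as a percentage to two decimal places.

P = C/r ⇒ r = C/P = €0.96/€9.19 = 0.104461

10.45%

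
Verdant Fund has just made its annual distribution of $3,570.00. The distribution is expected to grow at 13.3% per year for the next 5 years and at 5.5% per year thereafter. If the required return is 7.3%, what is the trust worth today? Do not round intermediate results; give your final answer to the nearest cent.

$295739.57

D_1 = 4044.81000
D_2 = 4582.76973
D_3 = 5192.27810
D_4 = 5882.85109
D_5 = 6665.27029
Terminal value at year 5: TV = D_5×(1+g_2)/(r−g_2) = 7031.86015/0.018 = 390658.89739
P_0 = D_1/(1+r)^1 + D_2/(1+r)^2 + D_3/(1+r)^3 + D_4/(1+r)^4 + D_5/(1+r)^5 + TV/(1+r)^5
    = 3769.62721 + 3980.41718 + 4202.99409 + 4438.01706 + 4686.18204 + 274662.33646 = 295739.57405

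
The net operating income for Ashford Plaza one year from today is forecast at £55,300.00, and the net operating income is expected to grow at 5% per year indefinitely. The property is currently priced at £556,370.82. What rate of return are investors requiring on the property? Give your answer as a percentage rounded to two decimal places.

P = D₁/(r − g) ⇒ r = D₁/P + g = £55,300.0000/£556,370.82 + 0.05 = 0.099394 + 0.05 = 0.149394

14.94%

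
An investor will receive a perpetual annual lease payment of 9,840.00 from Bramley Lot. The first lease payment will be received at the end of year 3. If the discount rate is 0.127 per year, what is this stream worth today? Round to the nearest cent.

Value at end of year 2: C / r = 9,840.00 / 0.127 = 77,480.3150
Discount to today: PV = 77,480.3150 / (1 + 0.127)^2 = 77,480.3150 / 1.270129 = 61,001.93

61001.93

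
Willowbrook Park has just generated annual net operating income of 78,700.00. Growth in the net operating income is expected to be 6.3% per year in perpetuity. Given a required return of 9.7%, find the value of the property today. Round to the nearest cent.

2460532.35

D₁ = D₀ × (1 + g) = 78,700.00 × 1.063 = 83,658.1000
Growing perpetuity: P = D₁ / (r − g) = 83,658.1000 / (0.097 − 0.063) = 2,460,532.35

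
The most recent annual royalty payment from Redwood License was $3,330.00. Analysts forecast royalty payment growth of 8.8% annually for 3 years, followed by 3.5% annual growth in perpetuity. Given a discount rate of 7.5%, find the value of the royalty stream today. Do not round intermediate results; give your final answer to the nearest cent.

$99561.22

D_1 = 3623.04000
D_2 = 3941.86752
D_3 = 4288.75186
Terminal value at year 3: TV = D_3×(1+g_2)/(r−g_2) = 4438.85818/0.04 = 110971.45442
P_0 = D_1/(1+r)^1 + D_2/(1+r)^2 + D_3/(1+r)^3 + TV/(1+r)^3
    = 3370.26977 + 3411.02652 + 3452.27614 + 89327.64515 = 99561.21758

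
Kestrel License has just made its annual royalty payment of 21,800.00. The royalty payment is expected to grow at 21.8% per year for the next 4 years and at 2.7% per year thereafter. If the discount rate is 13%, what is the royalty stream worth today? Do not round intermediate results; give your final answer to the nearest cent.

D_1 = 26552.40000
D_2 = 32340.82320
D_3 = 39391.12266
D_4 = 47978.38740
Terminal value at year 4: TV = D_4×(1+g_2)/(r−g_2) = 49273.80386/0.103 = 478386.44521
P_0 = D_1/(1+r)^1 + D_2/(1+r)^2 + D_3/(1+r)^3 + D_4/(1+r)^4 + TV/(1+r)^4
    = 23497.69912 + 25327.60843 + 27300.02395 + 29426.04351 + 293403.36592 = 398954.74092

398954.74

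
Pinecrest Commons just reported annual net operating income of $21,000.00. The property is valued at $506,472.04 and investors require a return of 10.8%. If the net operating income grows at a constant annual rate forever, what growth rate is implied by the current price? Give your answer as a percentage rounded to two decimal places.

P = D₀(1+g)/(r−g) ⇒ P(r−g) = D₀(1+g) ⇒ g(P+D₀) = P·r − D₀
g = (P·r − D₀)/(P + D₀) = ($506,472.04×0.108 − $21,000.00) / ($506,472.04 + $21,000.00) = 0.063888

6.39%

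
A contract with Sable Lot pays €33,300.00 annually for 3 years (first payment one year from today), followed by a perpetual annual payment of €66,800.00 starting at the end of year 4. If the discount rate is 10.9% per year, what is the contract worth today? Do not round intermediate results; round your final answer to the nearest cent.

PV of 3-year annuity: €33,300.00 × [1 − (1+0.109)^−3] / 0.109 = 81517.44063
Perpetuity value at year 3: €66,800.00 / 0.109 = 612844.03670
PV of perpetuity: 612844.03670 / (1+0.109)^3 = 449319.56120
Total PV = 81517.44063 + 449319.56120 = 530837.00183

€530837.00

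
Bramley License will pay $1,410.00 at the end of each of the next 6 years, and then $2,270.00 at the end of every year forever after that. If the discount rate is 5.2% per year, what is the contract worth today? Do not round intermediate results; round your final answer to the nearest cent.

$39316.53

PV of 6-year annuity: $1,410.00 × [1 − (1+0.052)^−6] / 0.052 = 7111.17807
Perpetuity value at year 6: $2,270.00 / 0.052 = 43653.84615
PV of perpetuity: 43653.84615 / (1+0.052)^6 = 32205.35381
Total PV = 7111.17807 + 32205.35381 = 39316.53187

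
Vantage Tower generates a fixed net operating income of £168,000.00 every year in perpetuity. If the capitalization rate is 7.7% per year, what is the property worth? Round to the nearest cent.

Level perpetuity: PV = C / r = £168,000.00 / 0.077 = £2,181,818.18

£2181818.18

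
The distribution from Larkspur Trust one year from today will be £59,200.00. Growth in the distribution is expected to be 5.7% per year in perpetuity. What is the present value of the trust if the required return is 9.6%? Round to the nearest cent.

Growing perpetuity: P = D₁ / (r − g) = £59,200.0000 / (0.096 − 0.057) = £1,517,948.72

£1517948.72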